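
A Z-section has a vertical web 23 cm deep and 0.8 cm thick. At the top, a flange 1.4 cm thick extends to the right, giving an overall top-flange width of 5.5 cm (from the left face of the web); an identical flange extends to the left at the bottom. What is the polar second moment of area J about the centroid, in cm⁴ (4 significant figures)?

Break the section into simple shapes (no overlaps), measuring from the bottom-left corner of the bounding box.
Web: 0.8 × 23, A = 18.4 cm², y = 11.5 cm, Ī = 811.133 cm⁴.
Top flange (beyond web): 4.7 × 1.4, A = 6.58 cm², y = 22.3 cm, Ī = 1.07473 cm⁴.
Bottom flange (beyond web): 4.7 × 1.4, A = 6.58 cm², y = 0.7 cm, Ī = 1.07473 cm⁴.
Centroid: ȳ = ΣA·y / ΣA = 11.5 cm.
Transfer each piece to the centroidal x-axis using Ī + A·d² with d = y − 11.5:
  web: d = 0 cm → contributes +811.133 cm⁴
  top flange (beyond web): d = 10.8 cm → contributes +768.566 cm⁴
  bottom flange (beyond web): d = -10.8 cm → contributes +768.566 cm⁴
Total I = 2348.27 cm⁴.
For the y-axis: x̄ = 5.1 cm.
Repeating about the centroidal y-axis gives I_y = 124.729 cm⁴.
Polar second moment: J = I_x + I_y = 2472.99 cm⁴.

J ≈ 2473 cm⁴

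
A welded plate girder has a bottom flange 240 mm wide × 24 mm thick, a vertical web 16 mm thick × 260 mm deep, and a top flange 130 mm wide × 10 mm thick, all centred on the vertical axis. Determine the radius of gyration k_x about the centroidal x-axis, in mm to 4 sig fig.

Decompose the section into non-overlapping parts with the origin at the bottom-left of its bounding rectangle.
Bottom plate: 240 × 24, A = 5 760 mm², y = 12 mm, Ī = 276 480 mm⁴.
Web plate: 16 × 260, A = 4 160 mm², y = 154 mm, Ī = 23 434 667 mm⁴.
Top plate: 130 × 10, A = 1 300 mm², y = 289 mm, Ī = 10833.3 mm⁴.
Centroid: ȳ = ΣA·y / ΣA = 96.7433 mm.
Transfer each piece to the centroidal x-axis using Ī + A·d² with d = y − 96.7433:
  bottom plate: d = -84.7433 mm → contributes +41 641 514 mm⁴
  web plate: d = 57.2567 mm → contributes +37 072 511 mm⁴
  top plate: d = 192.257 mm → contributes +48 062 256 mm⁴
Total I = 126 776 281 mm⁴.
Radius of gyration: k = √(I/A) = √(126 776 281 / 11 220) = 106.297 mm.

k_x ≈ 106.3 mm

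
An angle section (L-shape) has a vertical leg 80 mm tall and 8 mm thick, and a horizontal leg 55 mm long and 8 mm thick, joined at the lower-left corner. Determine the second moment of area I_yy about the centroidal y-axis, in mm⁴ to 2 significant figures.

I_yy ≈ 2.5 × 10⁵ mm⁴

Decompose the section into non-overlapping parts with the origin at the bottom-left of its bounding rectangle.
Vertical leg: 8 × 80, A = 640 mm², x = 4 mm, Ī = 3 413 mm⁴.
Horizontal leg (remainder): 47 × 8, A = 376 mm², x = 31.5 mm, Ī = 69 215 mm⁴.
Centroid: x̄ = ΣA·x / ΣA = 14.18 mm.
Transfer each piece to the centroidal y-axis using Ī + A·d² with d = x − 14.18:
  vertical leg: d = -10.18 mm → contributes +69 701 mm⁴
  horizontal leg (remainder): d = 17.32 mm → contributes +182 046 mm⁴
Total I = 251 747 mm⁴.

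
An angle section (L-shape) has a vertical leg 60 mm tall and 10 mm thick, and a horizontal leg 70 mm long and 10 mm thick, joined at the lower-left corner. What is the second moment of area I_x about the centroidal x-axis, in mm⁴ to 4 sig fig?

Decompose the section into non-overlapping parts with the origin at the bottom-left of its bounding rectangle.
Vertical leg: 10 × 60, A = 600 mm², y = 30 mm, Ī = 180 000 mm⁴.
Horizontal leg (remainder): 60 × 10, A = 600 mm², y = 5 mm, Ī = 5 000 mm⁴.
Centroid: ȳ = ΣA·y / ΣA = 17.5 mm.
Transfer each piece to the centroidal x-axis using Ī + A·d² with d = y − 17.5:
  vertical leg: d = 12.5 mm → contributes +273 750 mm⁴
  horizontal leg (remainder): d = -12.5 mm → contributes +98 750 mm⁴
Total I = 372 500 mm⁴.

I_x ≈ 3.725 × 10⁵ mm⁴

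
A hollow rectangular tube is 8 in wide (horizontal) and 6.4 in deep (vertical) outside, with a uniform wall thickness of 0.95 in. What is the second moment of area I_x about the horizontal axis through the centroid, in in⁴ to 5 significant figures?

Decompose the section into non-overlapping parts with the origin at the bottom-left of its bounding rectangle.
Outer rectangle: 8 × 6.4, A = 51.2 in², y = 3.2 in, Ī = 174.7627 in⁴.
Inner void (subtracted): 6.1 × 4.5, A = 27.45 in², y = 3.2 in, Ī = 46.32188 in⁴.
By symmetry the centroid is at mid-height, ȳ = 3.2 in.
All pieces are centred on the horizontal axis through the centroid, so I = ΣĪ (holes subtracted) = 128.4408 in⁴.

I_x ≈ 128.44 in⁴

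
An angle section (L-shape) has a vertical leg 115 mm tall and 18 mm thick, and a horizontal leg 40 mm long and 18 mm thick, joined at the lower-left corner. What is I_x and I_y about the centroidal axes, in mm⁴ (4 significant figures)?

Split into non-overlapping primitives; take the origin at the lower-left of the bounding box.
Vertical leg: 18 × 115, A = 2 070 mm², y = 57.5 mm, Ī = 2 281 313 mm⁴.
Horizontal leg (remainder): 22 × 18, A = 396 mm², y = 9 mm, Ī = 10 692 mm⁴.
Centroid: ȳ = ΣA·y / ΣA = 49.7117 mm.
Transfer each piece to the centroidal x-axis using Ī + A·d² with d = y − 49.7117:
  vertical leg: d = 7.78832 mm → contributes +2 406 874 mm⁴
  horizontal leg (remainder): d = -40.7117 mm → contributes +667 039 mm⁴
Total I = 3 073 913 mm⁴.
For the y-axis: x̄ = 12.2117 mm.
Repeating about the centroidal y-axis gives I_y = 204 826 mm⁴.

I_x ≈ 3.074 × 10⁶ mm⁴, I_y ≈ 2.048 × 10⁵ mm⁴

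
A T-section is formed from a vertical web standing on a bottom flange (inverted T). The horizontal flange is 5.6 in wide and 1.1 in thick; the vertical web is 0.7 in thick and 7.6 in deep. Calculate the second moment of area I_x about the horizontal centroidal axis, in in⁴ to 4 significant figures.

Split into non-overlapping primitives; take the origin at the lower-left of the bounding box.
Flange: 5.6 × 1.1, A = 6.16 in², y = 0.55 in, Ī = 0.621133 in⁴.
Web: 0.7 × 7.6, A = 5.32 in², y = 4.9 in, Ī = 25.6069 in⁴.
Centroid: ȳ = ΣA·y / ΣA = 2.56585 in.
Transfer each piece to the horizontal centroidal axis using Ī + A·d² with d = y − 2.56585:
  flange: d = -2.01585 in → contributes +25.6533 in⁴
  web: d = 2.33415 in → contributes +54.5916 in⁴
Total I = 80.2449 in⁴.

I_x ≈ 80.24 in⁴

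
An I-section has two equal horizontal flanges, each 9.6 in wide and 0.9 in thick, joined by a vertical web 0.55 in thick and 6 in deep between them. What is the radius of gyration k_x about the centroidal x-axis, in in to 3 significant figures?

Decompose the section into non-overlapping parts with the origin at the bottom-left of its bounding rectangle.
Bottom flange: 9.6 × 0.9, A = 8.64 in², y = 0.45 in, Ī = 0.5832 in⁴.
Web: 0.55 × 6, A = 3.3 in², y = 3.9 in, Ī = 9.9 in⁴.
Top flange: 9.6 × 0.9, A = 8.64 in², y = 7.35 in, Ī = 0.5832 in⁴.
By symmetry the centroid is at mid-height, ȳ = 3.9 in.
Transfer each piece to the centroidal x-axis using Ī + A·d² with d = y − 3.9:
  bottom flange: d = -3.45 in → contributes +103.42 in⁴
  web: d = 0 in → contributes +9.9 in⁴
  top flange: d = 3.45 in → contributes +103.42 in⁴
Total I = 216.74 in⁴.
Radius of gyration: k = √(I/A) = √(216.74 / 20.58) = 3.2453 in.

k_x ≈ 3.25 in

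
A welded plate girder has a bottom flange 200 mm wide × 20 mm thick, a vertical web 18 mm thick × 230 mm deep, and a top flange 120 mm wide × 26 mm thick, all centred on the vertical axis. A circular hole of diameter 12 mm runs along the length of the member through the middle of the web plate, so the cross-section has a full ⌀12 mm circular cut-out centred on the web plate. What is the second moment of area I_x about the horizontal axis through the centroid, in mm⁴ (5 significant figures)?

I_x ≈ 1.3127 × 10⁸ mm⁴

Treat the section as a set of non-overlapping primitives; coordinates are from the bounding-box lower-left.
Bottom plate: 200 × 20, A = 4 000 mm², y = 10 mm, Ī = 133333.3 mm⁴.
Web plate: 18 × 230, A = 4 140 mm², y = 135 mm, Ī = 18 250 500 mm⁴.
Top plate: 120 × 26, A = 3 120 mm², y = 263 mm, Ī = 175 760 mm⁴.
Hole (subtracted): ⌀12, A = 113.0973 mm², y = 135 mm, Ī = 1017.876 mm⁴.
Centroid: ȳ = ΣA·y / ΣA = 125.9715 mm.
Transfer each piece to the horizontal axis through the centroid using Ī + A·d² with d = y − 125.9715:
  bottom plate: d = -115.9715 mm → contributes +53 930 873 mm⁴
  web plate: d = 9.028517 mm → contributes +18 587 968 mm⁴
  top plate: d = 137.0285 mm → contributes +58 759 421 mm⁴
  hole: d = 9.028517 mm → contributes −10236.91 mm⁴
Total I = 131 268 026 mm⁴.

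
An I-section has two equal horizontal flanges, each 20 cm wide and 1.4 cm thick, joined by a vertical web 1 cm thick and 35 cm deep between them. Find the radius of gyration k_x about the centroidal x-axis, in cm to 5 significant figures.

Split into non-overlapping primitives; take the origin at the lower-left of the bounding box.
Bottom flange: 20 × 1.4, A = 28 cm², y = 0.7 cm, Ī = 4.573333 cm⁴.
Web: 1 × 35, A = 35 cm², y = 18.9 cm, Ī = 3572.917 cm⁴.
Top flange: 20 × 1.4, A = 28 cm², y = 37.1 cm, Ī = 4.573333 cm⁴.
By symmetry the centroid is at mid-height, ȳ = 18.9 cm.
Transfer each piece to the centroidal x-axis using Ī + A·d² with d = y − 18.9:
  bottom flange: d = -18.2 cm → contributes +9279.293 cm⁴
  web: d = 0 cm → contributes +3572.917 cm⁴
  top flange: d = 18.2 cm → contributes +9279.293 cm⁴
Total I = 22131.5 cm⁴.
Radius of gyration: k = √(I/A) = √(22131.5 / 91) = 15.59498 cm.

k_x ≈ 15.595 cm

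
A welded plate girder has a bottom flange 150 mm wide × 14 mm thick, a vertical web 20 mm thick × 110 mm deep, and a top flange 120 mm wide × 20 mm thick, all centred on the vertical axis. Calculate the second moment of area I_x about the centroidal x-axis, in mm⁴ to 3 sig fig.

Split into non-overlapping primitives; take the origin at the lower-left of the bounding box.
Bottom plate: 150 × 14, A = 2 100 mm², y = 7 mm, Ī = 34 300 mm⁴.
Web plate: 20 × 110, A = 2 200 mm², y = 69 mm, Ī = 2 218 333 mm⁴.
Top plate: 120 × 20, A = 2 400 mm², y = 134 mm, Ī = 80 000 mm⁴.
Centroid: ȳ = ΣA·y / ΣA = 72.851 mm.
Transfer each piece to the centroidal x-axis using Ī + A·d² with d = y − 72.851:
  bottom plate: d = -65.851 mm → contributes +9 140 574 mm⁴
  web plate: d = -3.8507 mm → contributes +2 250 955 mm⁴
  top plate: d = 61.149 mm → contributes +9 054 155 mm⁴
Total I = 20 445 684 mm⁴.

I_x ≈ 2.04 × 10⁷ mm⁴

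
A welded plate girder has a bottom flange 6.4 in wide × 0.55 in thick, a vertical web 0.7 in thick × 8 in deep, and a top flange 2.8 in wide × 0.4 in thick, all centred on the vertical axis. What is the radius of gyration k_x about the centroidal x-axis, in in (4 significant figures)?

Treat the section as a set of non-overlapping primitives; coordinates are from the bounding-box lower-left.
Bottom plate: 6.4 × 0.55, A = 3.52 in², y = 0.275 in, Ī = 0.0887333 in⁴.
Web plate: 0.7 × 8, A = 5.6 in², y = 4.55 in, Ī = 29.8667 in⁴.
Top plate: 2.8 × 0.4, A = 1.12 in², y = 8.75 in, Ī = 0.0149333 in⁴.
Centroid: ȳ = ΣA·y / ΣA = 3.53984 in.
Transfer each piece to the centroidal x-axis using Ī + A·d² with d = y − 3.53984:
  bottom plate: d = -3.26484 in → contributes +37.6091 in⁴
  web plate: d = 1.01016 in → contributes +35.581 in⁴
  top plate: d = 5.21016 in → contributes +30.4181 in⁴
Total I = 103.608 in⁴.
Radius of gyration: k = √(I/A) = √(103.608 / 10.24) = 3.18088 in.

k_x ≈ 3.181 in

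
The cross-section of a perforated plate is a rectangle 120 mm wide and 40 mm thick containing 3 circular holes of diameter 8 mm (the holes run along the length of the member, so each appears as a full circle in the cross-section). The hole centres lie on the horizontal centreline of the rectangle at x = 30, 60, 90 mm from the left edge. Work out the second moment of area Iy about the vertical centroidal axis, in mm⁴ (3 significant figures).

Iy ≈ 5.67 × 10⁶ mm⁴

Decompose the section into non-overlapping parts with the origin at the bottom-left of its bounding rectangle.
Plate: 120 × 40, A = 4 800 mm², x = 60 mm, Ī = 5 760 000 mm⁴.
Hole 1 (subtracted): ⌀8, A = 50.265 mm², x = 30 mm, Ī = 201.06 mm⁴.
Hole 2 (subtracted): ⌀8, A = 50.265 mm², x = 60 mm, Ī = 201.06 mm⁴.
Hole 3 (subtracted): ⌀8, A = 50.265 mm², x = 90 mm, Ī = 201.06 mm⁴.
By symmetry the centroid is at mid-width, x̄ = 60 mm.
Transfer each piece to the vertical centroidal axis using Ī + A·d² with d = x − 60:
  plate: d = 0 mm → contributes +5 760 000 mm⁴
  hole 1: d = -30 mm → contributes −45 440 mm⁴
  hole 2: d = 0 mm → contributes −201.06 mm⁴
  hole 3: d = 30 mm → contributes −45 440 mm⁴
Total I = 5 668 919 mm⁴.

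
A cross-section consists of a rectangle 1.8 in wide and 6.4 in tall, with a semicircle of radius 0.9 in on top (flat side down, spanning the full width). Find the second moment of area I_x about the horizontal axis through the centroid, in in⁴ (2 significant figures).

I_x ≈ 54 in⁴

Split into non-overlapping primitives; take the origin at the lower-left of the bounding box.
Rectangular body: 1.8 × 6.4, A = 11.52 in², y = 3.2 in, Ī = 39.32 in⁴.
Semicircular cap: semicircle r = 0.9, A = 1.272 in², y = 6.782 in, Ī = 0.07201 in⁴.
Centroid: ȳ = ΣA·y / ΣA = 3.556 in.
Transfer each piece to the horizontal axis through the centroid using Ī + A·d² with d = y − 3.556:
  rectangular body: d = -0.3563 in → contributes +40.78 in⁴
  semicircular cap: d = 3.226 in → contributes +13.31 in⁴
Total I = 54.09 in⁴.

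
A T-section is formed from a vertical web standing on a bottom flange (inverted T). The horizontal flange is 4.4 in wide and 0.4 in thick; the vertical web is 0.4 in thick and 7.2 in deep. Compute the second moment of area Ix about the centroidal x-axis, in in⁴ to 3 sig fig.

Break the section into simple shapes (no overlaps), measuring from the bottom-left corner of the bounding box.
Flange: 4.4 × 0.4, A = 1.76 in², y = 0.2 in, Ī = 0.023467 in⁴.
Web: 0.4 × 7.2, A = 2.88 in², y = 4 in, Ī = 12.442 in⁴.
Centroid: ȳ = ΣA·y / ΣA = 2.5586 in.
Transfer each piece to the centroidal x-axis using Ī + A·d² with d = y − 2.5586:
  flange: d = -2.3586 in → contributes +9.8145 in⁴
  web: d = 1.4414 in → contributes +18.425 in⁴
Total I = 28.24 in⁴.

Ix ≈ 28.2 in⁴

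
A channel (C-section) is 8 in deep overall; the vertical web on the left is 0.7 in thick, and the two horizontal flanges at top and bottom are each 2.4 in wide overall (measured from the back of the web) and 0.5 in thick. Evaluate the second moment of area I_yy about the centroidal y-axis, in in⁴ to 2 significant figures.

I_yy ≈ 2.5 in⁴

Decompose the section into non-overlapping parts with the origin at the bottom-left of its bounding rectangle.
Web: 0.7 × 8, A = 5.6 in², x = 0.35 in, Ī = 0.2287 in⁴.
Top flange (beyond web): 1.7 × 0.5, A = 0.85 in², x = 1.55 in, Ī = 0.2047 in⁴.
Bottom flange (beyond web): 1.7 × 0.5, A = 0.85 in², x = 1.55 in, Ī = 0.2047 in⁴.
Centroid: x̄ = ΣA·x / ΣA = 0.6295 in.
Transfer each piece to the centroidal y-axis using Ī + A·d² with d = x − 0.6295:
  web: d = -0.2795 in → contributes +0.666 in⁴
  top flange (beyond web): d = 0.9205 in → contributes +0.925 in⁴
  bottom flange (beyond web): d = 0.9205 in → contributes +0.925 in⁴
Total I = 2.516 in⁴.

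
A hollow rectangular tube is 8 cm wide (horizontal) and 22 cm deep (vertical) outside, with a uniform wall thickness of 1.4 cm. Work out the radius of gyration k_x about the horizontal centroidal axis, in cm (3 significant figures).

Decompose the section into non-overlapping parts with the origin at the bottom-left of its bounding rectangle.
Outer rectangle: 8 × 22, A = 176 cm², y = 11 cm, Ī = 7098.7 cm⁴.
Inner void (subtracted): 5.2 × 19.2, A = 99.84 cm², y = 11 cm, Ī = 3067.1 cm⁴.
By symmetry the centroid is at mid-height, ȳ = 11 cm.
All pieces are centred on the horizontal centroidal axis, so I = ΣĪ (holes subtracted) = 4031.6 cm⁴.
Radius of gyration: k = √(I/A) = √(4031.6 / 76.16) = 7.2757 cm.

k_x ≈ 7.28 cm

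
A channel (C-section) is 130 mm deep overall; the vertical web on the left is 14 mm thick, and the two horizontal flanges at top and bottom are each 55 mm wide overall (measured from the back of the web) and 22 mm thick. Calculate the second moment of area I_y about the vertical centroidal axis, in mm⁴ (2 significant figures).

I_y ≈ 9.7 × 10⁵ mm⁴

Break the section into simple shapes (no overlaps), measuring from the bottom-left corner of the bounding box.
Web: 14 × 130, A = 1 820 mm², x = 7 mm, Ī = 29 727 mm⁴.
Top flange (beyond web): 41 × 22, A = 902 mm², x = 34.5 mm, Ī = 126 355 mm⁴.
Bottom flange (beyond web): 41 × 22, A = 902 mm², x = 34.5 mm, Ī = 126 355 mm⁴.
Centroid: x̄ = ΣA·x / ΣA = 20.69 mm.
Transfer each piece to the vertical centroidal axis using Ī + A·d² with d = x − 20.69:
  web: d = -13.69 mm → contributes +370 789 mm⁴
  top flange (beyond web): d = 13.81 mm → contributes +298 399 mm⁴
  bottom flange (beyond web): d = 13.81 mm → contributes +298 399 mm⁴
Total I = 967 586 mm⁴.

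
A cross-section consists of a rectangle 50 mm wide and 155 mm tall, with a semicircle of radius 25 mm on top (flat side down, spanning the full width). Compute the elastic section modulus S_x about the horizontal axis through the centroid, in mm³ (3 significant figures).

S_x ≈ 2.41 × 10⁵ mm³

Decompose the section into non-overlapping parts with the origin at the bottom-left of its bounding rectangle.
Rectangular body: 50 × 155, A = 7 750 mm², y = 77.5 mm, Ī = 15 516 146 mm⁴.
Semicircular cap: semicircle r = 25, A = 981.75 mm², y = 165.61 mm, Ī = 42 874 mm⁴.
Centroid: ȳ = ΣA·y / ΣA = 87.407 mm.
Transfer each piece to the horizontal axis through the centroid using Ī + A·d² with d = y − 87.407:
  rectangular body: d = -9.9066 mm → contributes +16 276 740 mm⁴
  semicircular cap: d = 78.204 mm → contributes +6 047 066 mm⁴
Total I = 22 323 806 mm⁴.
Extreme fibre distance c = 92.593 mm; S = I/c = 241 095 mm³.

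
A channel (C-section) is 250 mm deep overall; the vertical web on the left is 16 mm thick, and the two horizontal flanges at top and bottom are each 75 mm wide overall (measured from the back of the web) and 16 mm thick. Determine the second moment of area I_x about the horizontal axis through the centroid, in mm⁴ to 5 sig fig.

I_x ≈ 4.6718 × 10⁷ mm⁴

Split into non-overlapping primitives; take the origin at the lower-left of the bounding box.
Web: 16 × 250, A = 4 000 mm², y = 125 mm, Ī = 20 833 333 mm⁴.
Top flange (beyond web): 59 × 16, A = 944 mm², y = 242 mm, Ī = 20138.67 mm⁴.
Bottom flange (beyond web): 59 × 16, A = 944 mm², y = 8 mm, Ī = 20138.67 mm⁴.
By symmetry the centroid is at mid-height, ȳ = 125 mm.
Transfer each piece to the horizontal axis through the centroid using Ī + A·d² with d = y − 125:
  web: d = 0 mm → contributes +20 833 333 mm⁴
  top flange (beyond web): d = 117 mm → contributes +12 942 555 mm⁴
  bottom flange (beyond web): d = -117 mm → contributes +12 942 555 mm⁴
Total I = 46 718 443 mm⁴.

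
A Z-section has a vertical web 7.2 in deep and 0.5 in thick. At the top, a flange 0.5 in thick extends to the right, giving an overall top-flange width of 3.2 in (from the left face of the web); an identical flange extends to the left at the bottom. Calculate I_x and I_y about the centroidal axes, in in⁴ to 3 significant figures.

I_x ≈ 45.9 in⁴, I_y ≈ 8.63 in⁴

Split into non-overlapping primitives; take the origin at the lower-left of the bounding box.
Web: 0.5 × 7.2, A = 3.6 in², y = 3.6 in, Ī = 15.552 in⁴.
Top flange (beyond web): 2.7 × 0.5, A = 1.35 in², y = 6.95 in, Ī = 0.028125 in⁴.
Bottom flange (beyond web): 2.7 × 0.5, A = 1.35 in², y = 0.25 in, Ī = 0.028125 in⁴.
Centroid: ȳ = ΣA·y / ΣA = 3.6 in.
Transfer each piece to the centroidal x-axis using Ī + A·d² with d = y − 3.6:
  web: d = 0 in → contributes +15.552 in⁴
  top flange (beyond web): d = 3.35 in → contributes +15.179 in⁴
  bottom flange (beyond web): d = -3.35 in → contributes +15.179 in⁴
Total I = 45.909 in⁴.
For the y-axis: x̄ = 2.95 in.
Repeating about the centroidal y-axis gives I_y = 8.6273 in⁴.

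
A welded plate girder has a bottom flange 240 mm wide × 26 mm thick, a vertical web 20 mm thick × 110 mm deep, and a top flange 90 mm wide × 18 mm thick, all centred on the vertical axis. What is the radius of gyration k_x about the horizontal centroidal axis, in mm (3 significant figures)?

Treat the section as a set of non-overlapping primitives; coordinates are from the bounding-box lower-left.
Bottom plate: 240 × 26, A = 6 240 mm², y = 13 mm, Ī = 351 520 mm⁴.
Web plate: 20 × 110, A = 2 200 mm², y = 81 mm, Ī = 2 218 333 mm⁴.
Top plate: 90 × 18, A = 1 620 mm², y = 145 mm, Ī = 43 740 mm⁴.
Centroid: ȳ = ΣA·y / ΣA = 49.127 mm.
Transfer each piece to the horizontal centroidal axis using Ī + A·d² with d = y − 49.127:
  bottom plate: d = -36.127 mm → contributes +8 495 826 mm⁴
  web plate: d = 31.873 mm → contributes +4 453 254 mm⁴
  top plate: d = 95.873 mm → contributes +14 934 111 mm⁴
Total I = 27 883 190 mm⁴.
Radius of gyration: k = √(I/A) = √(27 883 190 / 10 060) = 52.647 mm.

k_x ≈ 52.6 mm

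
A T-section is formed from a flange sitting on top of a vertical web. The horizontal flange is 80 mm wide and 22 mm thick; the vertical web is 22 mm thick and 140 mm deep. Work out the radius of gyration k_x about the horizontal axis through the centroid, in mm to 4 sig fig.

Split into non-overlapping primitives; take the origin at the lower-left of the bounding box.
Flange: 80 × 22, A = 1 760 mm², y = 151 mm, Ī = 70986.7 mm⁴.
Web: 22 × 140, A = 3 080 mm², y = 70 mm, Ī = 5 030 667 mm⁴.
Centroid: ȳ = ΣA·y / ΣA = 99.4545 mm.
Transfer each piece to the horizontal axis through the centroid using Ī + A·d² with d = y − 99.4545:
  flange: d = 51.5455 mm → contributes +4 747 190 mm⁴
  web: d = -29.4545 mm → contributes +7 702 783 mm⁴
Total I = 12 449 973 mm⁴.
Radius of gyration: k = √(I/A) = √(12 449 973 / 4 840) = 50.7179 mm.

k_x ≈ 50.72 mm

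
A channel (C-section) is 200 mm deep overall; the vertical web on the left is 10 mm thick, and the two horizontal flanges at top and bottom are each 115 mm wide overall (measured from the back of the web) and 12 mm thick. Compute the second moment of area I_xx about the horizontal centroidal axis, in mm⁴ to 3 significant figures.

Split into non-overlapping primitives; take the origin at the lower-left of the bounding box.
Web: 10 × 200, A = 2 000 mm², y = 100 mm, Ī = 6 666 667 mm⁴.
Top flange (beyond web): 105 × 12, A = 1 260 mm², y = 194 mm, Ī = 15 120 mm⁴.
Bottom flange (beyond web): 105 × 12, A = 1 260 mm², y = 6 mm, Ī = 15 120 mm⁴.
By symmetry the centroid is at mid-height, ȳ = 100 mm.
Transfer each piece to the horizontal centroidal axis using Ī + A·d² with d = y − 100:
  web: d = 0 mm → contributes +6 666 667 mm⁴
  top flange (beyond web): d = 94 mm → contributes +11 148 480 mm⁴
  bottom flange (beyond web): d = -94 mm → contributes +11 148 480 mm⁴
Total I = 28 963 627 mm⁴.

I_xx ≈ 2.90 × 10⁷ mm⁴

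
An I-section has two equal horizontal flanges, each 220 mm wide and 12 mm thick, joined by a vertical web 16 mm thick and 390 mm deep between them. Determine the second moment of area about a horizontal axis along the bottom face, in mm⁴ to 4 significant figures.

I_base ≈ 7.861 × 10⁸ mm⁴

Decompose the section into non-overlapping parts with the origin at the bottom-left of its bounding rectangle.
Bottom flange: 220 × 12, A = 2 640 mm², y = 6 mm, Ī = 31 680 mm⁴.
Web: 16 × 390, A = 6 240 mm², y = 207 mm, Ī = 79 092 000 mm⁴.
Top flange: 220 × 12, A = 2 640 mm², y = 408 mm, Ī = 31 680 mm⁴.
Transfer each piece to the base of the section using Ī + A·d² with d = y − 0:
  bottom flange: d = 6 mm → contributes +126 720 mm⁴
  web: d = 207 mm → contributes +346 469 760 mm⁴
  top flange: d = 408 mm → contributes +439 496 640 mm⁴
Total I = 786 093 120 mm⁴.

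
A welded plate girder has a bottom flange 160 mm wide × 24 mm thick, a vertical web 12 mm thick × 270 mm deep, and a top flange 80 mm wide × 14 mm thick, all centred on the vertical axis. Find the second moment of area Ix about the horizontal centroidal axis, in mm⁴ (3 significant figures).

Treat the section as a set of non-overlapping primitives; coordinates are from the bounding-box lower-left.
Bottom plate: 160 × 24, A = 3 840 mm², y = 12 mm, Ī = 184 320 mm⁴.
Web plate: 12 × 270, A = 3 240 mm², y = 159 mm, Ī = 19 683 000 mm⁴.
Top plate: 80 × 14, A = 1 120 mm², y = 301 mm, Ī = 18 293 mm⁴.
Centroid: ȳ = ΣA·y / ΣA = 109.56 mm.
Transfer each piece to the horizontal centroidal axis using Ī + A·d² with d = y − 109.56:
  bottom plate: d = -97.556 mm → contributes +36 730 338 mm⁴
  web plate: d = 49.444 mm → contributes +27 603 826 mm⁴
  top plate: d = 191.44 mm → contributes +41 067 153 mm⁴
Total I = 105 401 318 mm⁴.

Ix ≈ 1.05 × 10⁸ mm⁴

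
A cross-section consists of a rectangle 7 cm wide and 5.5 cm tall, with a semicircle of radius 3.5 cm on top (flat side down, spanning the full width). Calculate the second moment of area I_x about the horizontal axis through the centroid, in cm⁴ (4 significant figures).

I_x ≈ 343.7 cm⁴

Treat the section as a set of non-overlapping primitives; coordinates are from the bounding-box lower-left.
Rectangular body: 7 × 5.5, A = 38.5 cm², y = 2.75 cm, Ī = 97.0521 cm⁴.
Semicircular cap: semicircle r = 3.5, A = 19.2423 cm², y = 6.98545 cm, Ī = 16.4704 cm⁴.
Centroid: ȳ = ΣA·y / ΣA = 4.16144 cm.
Transfer each piece to the horizontal axis through the centroid using Ī + A·d² with d = y − 4.16144:
  rectangular body: d = -1.41144 cm → contributes +173.75 cm⁴
  semicircular cap: d = 2.82401 cm → contributes +169.928 cm⁴
Total I = 343.678 cm⁴.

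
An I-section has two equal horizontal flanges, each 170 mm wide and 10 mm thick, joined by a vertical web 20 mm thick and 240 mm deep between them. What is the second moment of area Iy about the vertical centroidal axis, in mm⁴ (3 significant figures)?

Break the section into simple shapes (no overlaps), measuring from the bottom-left corner of the bounding box.
Bottom flange: 170 × 10, A = 1 700 mm², x = 85 mm, Ī = 4 094 167 mm⁴.
Web: 20 × 240, A = 4 800 mm², x = 85 mm, Ī = 160 000 mm⁴.
Top flange: 170 × 10, A = 1 700 mm², x = 85 mm, Ī = 4 094 167 mm⁴.
By symmetry the centroid is at mid-width, x̄ = 85 mm.
All pieces are centred on the vertical centroidal axis, so I = ΣĪ = 8 348 333 mm⁴.

Iy ≈ 8.35 × 10⁶ mm⁴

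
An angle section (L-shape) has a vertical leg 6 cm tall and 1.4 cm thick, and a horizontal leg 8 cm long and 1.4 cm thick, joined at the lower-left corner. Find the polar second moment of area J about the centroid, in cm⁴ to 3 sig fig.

J ≈ 155 cm⁴

Split into non-overlapping primitives; take the origin at the lower-left of the bounding box.
Vertical leg: 1.4 × 6, A = 8.4 cm², y = 3 cm, Ī = 25.2 cm⁴.
Horizontal leg (remainder): 6.6 × 1.4, A = 9.24 cm², y = 0.7 cm, Ī = 1.5092 cm⁴.
Centroid: ȳ = ΣA·y / ΣA = 1.7952 cm.
Transfer each piece to the centroidal x-axis using Ī + A·d² with d = y − 1.7952:
  vertical leg: d = 1.2048 cm → contributes +37.392 cm⁴
  horizontal leg (remainder): d = -1.0952 cm → contributes +12.593 cm⁴
Total I = 49.985 cm⁴.
For the y-axis: x̄ = 2.7952 cm.
Repeating about the centroidal y-axis gives I_y = 105.31 cm⁴.
Polar second moment: J = I_x + I_y = 155.3 cm⁴.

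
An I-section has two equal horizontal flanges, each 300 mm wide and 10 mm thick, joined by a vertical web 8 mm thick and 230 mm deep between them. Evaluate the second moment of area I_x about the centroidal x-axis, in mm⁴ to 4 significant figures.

Split into non-overlapping primitives; take the origin at the lower-left of the bounding box.
Bottom flange: 300 × 10, A = 3 000 mm², y = 5 mm, Ī = 25 000 mm⁴.
Web: 8 × 230, A = 1 840 mm², y = 125 mm, Ī = 8 111 333 mm⁴.
Top flange: 300 × 10, A = 3 000 mm², y = 245 mm, Ī = 25 000 mm⁴.
By symmetry the centroid is at mid-height, ȳ = 125 mm.
Transfer each piece to the centroidal x-axis using Ī + A·d² with d = y − 125:
  bottom flange: d = -120 mm → contributes +43 225 000 mm⁴
  web: d = 0 mm → contributes +8 111 333 mm⁴
  top flange: d = 120 mm → contributes +43 225 000 mm⁴
Total I = 94 561 333 mm⁴.

I_x ≈ 9.456 × 10⁷ mm⁴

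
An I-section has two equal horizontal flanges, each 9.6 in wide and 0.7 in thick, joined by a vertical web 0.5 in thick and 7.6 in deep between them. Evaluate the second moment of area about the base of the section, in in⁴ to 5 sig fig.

Decompose the section into non-overlapping parts with the origin at the bottom-left of its bounding rectangle.
Bottom flange: 9.6 × 0.7, A = 6.72 in², y = 0.35 in, Ī = 0.2744 in⁴.
Web: 0.5 × 7.6, A = 3.8 in², y = 4.5 in, Ī = 18.29067 in⁴.
Top flange: 9.6 × 0.7, A = 6.72 in², y = 8.65 in, Ī = 0.2744 in⁴.
Transfer each piece to the bottom edge using Ī + A·d² with d = y − 0:
  bottom flange: d = 0.35 in → contributes +1.0976 in⁴
  web: d = 4.5 in → contributes +95.24067 in⁴
  top flange: d = 8.65 in → contributes +503.0816 in⁴
Total I = 599.4199 in⁴.

I_base ≈ 599.42 in⁴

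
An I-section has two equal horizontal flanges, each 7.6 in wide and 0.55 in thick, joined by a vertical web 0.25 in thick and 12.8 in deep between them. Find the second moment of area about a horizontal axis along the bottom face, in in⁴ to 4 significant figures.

I_base ≈ 974.8 in⁴

Split into non-overlapping primitives; take the origin at the lower-left of the bounding box.
Bottom flange: 7.6 × 0.55, A = 4.18 in², y = 0.275 in, Ī = 0.105371 in⁴.
Web: 0.25 × 12.8, A = 3.2 in², y = 6.95 in, Ī = 43.6907 in⁴.
Top flange: 7.6 × 0.55, A = 4.18 in², y = 13.625 in, Ī = 0.105371 in⁴.
Transfer each piece to the bottom edge using Ī + A·d² with d = y − 0:
  bottom flange: d = 0.275 in → contributes +0.421483 in⁴
  web: d = 6.95 in → contributes +198.259 in⁴
  top flange: d = 13.625 in → contributes +776.083 in⁴
Total I = 974.763 in⁴.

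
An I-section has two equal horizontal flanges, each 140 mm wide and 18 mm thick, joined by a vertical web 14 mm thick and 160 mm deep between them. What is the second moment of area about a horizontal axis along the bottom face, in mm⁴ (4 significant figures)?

I_base ≈ 1.148 × 10⁸ mm⁴

Decompose the section into non-overlapping parts with the origin at the bottom-left of its bounding rectangle.
Bottom flange: 140 × 18, A = 2 520 mm², y = 9 mm, Ī = 68 040 mm⁴.
Web: 14 × 160, A = 2 240 mm², y = 98 mm, Ī = 4 778 667 mm⁴.
Top flange: 140 × 18, A = 2 520 mm², y = 187 mm, Ī = 68 040 mm⁴.
Transfer each piece to the bottom edge using Ī + A·d² with d = y − 0:
  bottom flange: d = 9 mm → contributes +272 160 mm⁴
  web: d = 98 mm → contributes +26 291 627 mm⁴
  top flange: d = 187 mm → contributes +88 189 920 mm⁴
Total I = 114 753 707 mm⁴.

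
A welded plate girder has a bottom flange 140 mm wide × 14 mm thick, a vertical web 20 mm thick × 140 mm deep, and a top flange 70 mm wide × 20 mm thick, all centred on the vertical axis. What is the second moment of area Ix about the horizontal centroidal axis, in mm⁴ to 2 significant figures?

Treat the section as a set of non-overlapping primitives; coordinates are from the bounding-box lower-left.
Bottom plate: 140 × 14, A = 1 960 mm², y = 7 mm, Ī = 32 013 mm⁴.
Web plate: 20 × 140, A = 2 800 mm², y = 84 mm, Ī = 4 573 333 mm⁴.
Top plate: 70 × 20, A = 1 400 mm², y = 164 mm, Ī = 46 667 mm⁴.
Centroid: ȳ = ΣA·y / ΣA = 77.68 mm.
Transfer each piece to the horizontal centroidal axis using Ī + A·d² with d = y − 77.68:
  bottom plate: d = -70.68 mm → contributes +9 824 015 mm⁴
  web plate: d = 6.318 mm → contributes +4 685 108 mm⁴
  top plate: d = 86.32 mm → contributes +10 477 827 mm⁴
Total I = 24 986 950 mm⁴.

Ix ≈ 2.5 × 10⁷ mm⁴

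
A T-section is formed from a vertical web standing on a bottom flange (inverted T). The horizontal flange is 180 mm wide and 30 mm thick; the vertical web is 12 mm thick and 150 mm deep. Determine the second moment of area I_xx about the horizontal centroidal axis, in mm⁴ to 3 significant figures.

Decompose the section into non-overlapping parts with the origin at the bottom-left of its bounding rectangle.
Flange: 180 × 30, A = 5 400 mm², y = 15 mm, Ī = 405 000 mm⁴.
Web: 12 × 150, A = 1 800 mm², y = 105 mm, Ī = 3 375 000 mm⁴.
Centroid: ȳ = ΣA·y / ΣA = 37.5 mm.
Transfer each piece to the horizontal centroidal axis using Ī + A·d² with d = y − 37.5:
  flange: d = -22.5 mm → contributes +3 138 750 mm⁴
  web: d = 67.5 mm → contributes +11 576 250 mm⁴
Total I = 14 715 000 mm⁴.

I_xx ≈ 1.47 × 10⁷ mm⁴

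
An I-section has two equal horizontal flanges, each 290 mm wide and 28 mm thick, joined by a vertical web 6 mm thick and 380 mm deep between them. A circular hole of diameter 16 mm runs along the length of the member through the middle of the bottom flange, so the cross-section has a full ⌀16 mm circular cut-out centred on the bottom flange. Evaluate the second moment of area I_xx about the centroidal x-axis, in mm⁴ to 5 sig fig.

I_xx ≈ 6.9588 × 10⁸ mm⁴

Decompose the section into non-overlapping parts with the origin at the bottom-left of its bounding rectangle.
Bottom flange: 290 × 28, A = 8 120 mm², y = 14 mm, Ī = 530506.7 mm⁴.
Web: 6 × 380, A = 2 280 mm², y = 218 mm, Ī = 27 436 000 mm⁴.
Top flange: 290 × 28, A = 8 120 mm², y = 422 mm, Ī = 530506.7 mm⁴.
Hole (subtracted): ⌀16, A = 201.0619 mm², y = 14 mm, Ī = 3216.991 mm⁴.
Centroid: ȳ = ΣA·y / ΣA = 220.239 mm.
Transfer each piece to the centroidal x-axis using Ī + A·d² with d = y − 220.239:
  bottom flange: d = -206.239 mm → contributes +345 910 948 mm⁴
  web: d = -2.239029 mm → contributes +27 447 430 mm⁴
  top flange: d = 201.761 mm → contributes +331 075 321 mm⁴
  hole: d = -206.239 mm → contributes −8 555 293 mm⁴
Total I = 695 878 406 mm⁴.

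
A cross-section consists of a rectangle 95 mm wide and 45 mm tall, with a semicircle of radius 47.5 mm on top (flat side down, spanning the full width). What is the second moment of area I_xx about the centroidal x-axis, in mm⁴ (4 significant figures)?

I_xx ≈ 4.806 × 10⁶ mm⁴

Break the section into simple shapes (no overlaps), measuring from the bottom-left corner of the bounding box.
Rectangular body: 95 × 45, A = 4 275 mm², y = 22.5 mm, Ī = 721 406 mm⁴.
Semicircular cap: semicircle r = 47.5, A = 3544.11 mm², y = 65.1596 mm, Ī = 558 736 mm⁴.
Centroid: ȳ = ΣA·y / ΣA = 41.836 mm.
Transfer each piece to the centroidal x-axis using Ī + A·d² with d = y − 41.836:
  rectangular body: d = -19.336 mm → contributes +2 319 749 mm⁴
  semicircular cap: d = 23.3236 mm → contributes +2 486 700 mm⁴
Total I = 4 806 448 mm⁴.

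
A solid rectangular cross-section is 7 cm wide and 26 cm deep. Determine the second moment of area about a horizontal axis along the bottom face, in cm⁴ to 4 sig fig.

The section: 7 × 26, A = 182 cm², y = 13 cm, Ī = 10252.7 cm⁴.
Transfer it to the base of the section using Ī + A·d² with d = y − 0:
  the section: d = 13 cm → contributes +41010.7 cm⁴
Total I = 41010.7 cm⁴.

I_base ≈ 4.101 × 10⁴ cm⁴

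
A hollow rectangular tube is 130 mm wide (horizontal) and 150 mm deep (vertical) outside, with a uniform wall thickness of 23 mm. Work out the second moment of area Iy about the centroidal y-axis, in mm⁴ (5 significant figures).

Break the section into simple shapes (no overlaps), measuring from the bottom-left corner of the bounding box.
Outer rectangle: 130 × 150, A = 19 500 mm², x = 65 mm, Ī = 27 462 500 mm⁴.
Inner void (subtracted): 84 × 104, A = 8 736 mm², x = 65 mm, Ī = 5 136 768 mm⁴.
By symmetry the centroid is at mid-width, x̄ = 65 mm.
All pieces are centred on the centroidal y-axis, so I = ΣĪ (holes subtracted) = 22 325 732 mm⁴.

Iy ≈ 2.2326 × 10⁷ mm⁴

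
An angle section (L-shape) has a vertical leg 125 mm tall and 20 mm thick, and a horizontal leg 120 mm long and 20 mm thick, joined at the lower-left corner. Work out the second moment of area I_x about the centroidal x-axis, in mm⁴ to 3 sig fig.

Break the section into simple shapes (no overlaps), measuring from the bottom-left corner of the bounding box.
Vertical leg: 20 × 125, A = 2 500 mm², y = 62.5 mm, Ī = 3 255 208 mm⁴.
Horizontal leg (remainder): 100 × 20, A = 2 000 mm², y = 10 mm, Ī = 66 667 mm⁴.
Centroid: ȳ = ΣA·y / ΣA = 39.167 mm.
Transfer each piece to the centroidal x-axis using Ī + A·d² with d = y − 39.167:
  vertical leg: d = 23.333 mm → contributes +4 616 319 mm⁴
  horizontal leg (remainder): d = -29.167 mm → contributes +1 768 056 mm⁴
Total I = 6 384 375 mm⁴.

I_x ≈ 6.38 × 10⁶ mm⁴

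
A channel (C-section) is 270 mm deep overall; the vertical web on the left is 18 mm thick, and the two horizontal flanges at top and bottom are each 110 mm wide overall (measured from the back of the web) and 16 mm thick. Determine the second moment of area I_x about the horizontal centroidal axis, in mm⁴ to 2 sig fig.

Break the section into simple shapes (no overlaps), measuring from the bottom-left corner of the bounding box.
Web: 18 × 270, A = 4 860 mm², y = 135 mm, Ī = 29 524 500 mm⁴.
Top flange (beyond web): 92 × 16, A = 1 472 mm², y = 262 mm, Ī = 31 403 mm⁴.
Bottom flange (beyond web): 92 × 16, A = 1 472 mm², y = 8 mm, Ī = 31 403 mm⁴.
By symmetry the centroid is at mid-height, ȳ = 135 mm.
Transfer each piece to the horizontal centroidal axis using Ī + A·d² with d = y − 135:
  web: d = 0 mm → contributes +29 524 500 mm⁴
  top flange (beyond web): d = 127 mm → contributes +23 773 291 mm⁴
  bottom flange (beyond web): d = -127 mm → contributes +23 773 291 mm⁴
Total I = 77 071 081 mm⁴.

I_x ≈ 7.7 × 10⁷ mm⁴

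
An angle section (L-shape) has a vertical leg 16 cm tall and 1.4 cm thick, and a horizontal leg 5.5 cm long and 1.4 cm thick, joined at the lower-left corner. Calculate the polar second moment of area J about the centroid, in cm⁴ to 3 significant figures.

Treat the section as a set of non-overlapping primitives; coordinates are from the bounding-box lower-left.
Vertical leg: 1.4 × 16, A = 22.4 cm², y = 8 cm, Ī = 477.87 cm⁴.
Horizontal leg (remainder): 4.1 × 1.4, A = 5.74 cm², y = 0.7 cm, Ī = 0.93753 cm⁴.
Centroid: ȳ = ΣA·y / ΣA = 6.5109 cm.
Transfer each piece to the centroidal x-axis using Ī + A·d² with d = y − 6.5109:
  vertical leg: d = 1.4891 cm → contributes +527.53 cm⁴
  horizontal leg (remainder): d = -5.8109 cm → contributes +194.76 cm⁴
Total I = 722.29 cm⁴.
For the y-axis: x̄ = 1.2609 cm.
Repeating about the centroidal y-axis gives I_y = 46.254 cm⁴.
Polar second moment: J = I_x + I_y = 768.55 cm⁴.

J ≈ 769 cm⁴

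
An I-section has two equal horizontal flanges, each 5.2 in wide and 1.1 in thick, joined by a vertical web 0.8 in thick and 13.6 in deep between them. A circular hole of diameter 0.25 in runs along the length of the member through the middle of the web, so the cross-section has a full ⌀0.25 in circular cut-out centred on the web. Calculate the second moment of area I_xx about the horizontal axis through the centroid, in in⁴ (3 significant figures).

Split into non-overlapping primitives; take the origin at the lower-left of the bounding box.
Bottom flange: 5.2 × 1.1, A = 5.72 in², y = 0.55 in, Ī = 0.57677 in⁴.
Web: 0.8 × 13.6, A = 10.88 in², y = 7.9 in, Ī = 167.7 in⁴.
Top flange: 5.2 × 1.1, A = 5.72 in², y = 15.25 in, Ī = 0.57677 in⁴.
Hole (subtracted): ⌀0.25, A = 0.049087 in², y = 7.9 in, Ī = 0.00019175 in⁴.
By symmetry the centroid is at mid-height, ȳ = 7.9 in.
Transfer each piece to the horizontal axis through the centroid using Ī + A·d² with d = y − 7.9:
  bottom flange: d = -7.35 in → contributes +309.59 in⁴
  web: d = 0 in → contributes +167.7 in⁴
  top flange: d = 7.35 in → contributes +309.59 in⁴
  hole: d = 0 in → contributes −0.00019175 in⁴
Total I = 786.87 in⁴.

I_xx ≈ 787 in⁴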